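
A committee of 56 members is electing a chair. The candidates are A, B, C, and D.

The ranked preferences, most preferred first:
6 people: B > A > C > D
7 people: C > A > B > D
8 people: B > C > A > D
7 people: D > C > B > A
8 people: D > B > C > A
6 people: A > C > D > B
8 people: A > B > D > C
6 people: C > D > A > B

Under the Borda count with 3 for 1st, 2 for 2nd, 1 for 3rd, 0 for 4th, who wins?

C

A: 6×2 + 7×2 + 8×1 + 7×0 + 8×0 + 6×3 + 8×3 + 6×1 = 82
B: 6×3 + 7×1 + 8×3 + 7×1 + 8×2 + 6×0 + 8×2 + 6×0 = 88
C: 6×1 + 7×3 + 8×2 + 7×2 + 8×1 + 6×2 + 8×0 + 6×3 = 95
D: 6×0 + 7×0 + 8×0 + 7×3 + 8×3 + 6×1 + 8×1 + 6×2 = 71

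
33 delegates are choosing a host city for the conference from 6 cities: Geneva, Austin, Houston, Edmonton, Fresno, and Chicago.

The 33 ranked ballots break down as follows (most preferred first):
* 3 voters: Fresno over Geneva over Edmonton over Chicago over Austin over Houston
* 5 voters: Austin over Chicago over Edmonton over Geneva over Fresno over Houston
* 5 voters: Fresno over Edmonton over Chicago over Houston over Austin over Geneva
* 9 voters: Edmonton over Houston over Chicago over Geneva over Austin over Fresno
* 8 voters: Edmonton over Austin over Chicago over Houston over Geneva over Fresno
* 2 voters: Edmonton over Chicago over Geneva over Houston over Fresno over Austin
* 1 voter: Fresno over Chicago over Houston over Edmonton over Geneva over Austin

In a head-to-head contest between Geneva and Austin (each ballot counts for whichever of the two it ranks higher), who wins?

Geneva is ranked above Austin on 15 ballots; Austin above Geneva on 18.

Austin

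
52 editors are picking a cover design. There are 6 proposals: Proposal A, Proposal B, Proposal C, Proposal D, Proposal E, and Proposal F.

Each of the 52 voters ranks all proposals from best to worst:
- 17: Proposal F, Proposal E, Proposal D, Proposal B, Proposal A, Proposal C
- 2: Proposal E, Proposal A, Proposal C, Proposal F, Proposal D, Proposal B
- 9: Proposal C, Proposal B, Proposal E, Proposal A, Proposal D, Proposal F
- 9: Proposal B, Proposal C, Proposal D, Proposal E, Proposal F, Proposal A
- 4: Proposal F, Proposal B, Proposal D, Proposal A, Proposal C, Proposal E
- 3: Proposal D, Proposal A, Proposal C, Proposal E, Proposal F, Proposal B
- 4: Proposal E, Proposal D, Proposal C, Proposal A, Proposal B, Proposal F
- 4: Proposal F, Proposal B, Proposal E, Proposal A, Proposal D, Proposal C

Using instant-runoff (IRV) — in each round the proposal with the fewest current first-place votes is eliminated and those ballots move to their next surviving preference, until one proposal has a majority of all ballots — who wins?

Round 1: Proposal A 0, Proposal B 9, Proposal C 9, Proposal D 3, Proposal E 6, Proposal F 25. Proposal A eliminated.
Round 2: Proposal B 9, Proposal C 9, Proposal D 3, Proposal E 6, Proposal F 25. Proposal D eliminated.
Round 3: Proposal B 9, Proposal C 12, Proposal E 6, Proposal F 25. Proposal E eliminated.
Round 4: Proposal B 9, Proposal C 18, Proposal F 25. Proposal B eliminated.
Round 5: Proposal C 27, Proposal F 25. Proposal C has a majority (≥27).

Proposal C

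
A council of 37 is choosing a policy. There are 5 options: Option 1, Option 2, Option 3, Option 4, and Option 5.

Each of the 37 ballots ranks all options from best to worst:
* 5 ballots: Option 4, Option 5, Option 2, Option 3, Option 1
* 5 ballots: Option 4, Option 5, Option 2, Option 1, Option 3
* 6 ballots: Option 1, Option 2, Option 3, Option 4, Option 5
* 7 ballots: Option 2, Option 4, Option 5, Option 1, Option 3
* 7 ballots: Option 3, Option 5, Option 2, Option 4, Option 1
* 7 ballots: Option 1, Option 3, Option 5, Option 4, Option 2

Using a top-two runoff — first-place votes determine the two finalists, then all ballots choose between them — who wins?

Round 1 first-place votes: Option 1 13, Option 2 7, Option 3 7, Option 4 10, Option 5 0. Option 1 and Option 4 advance.
Runoff: Option 1 is ranked above Option 4 on 13 ballots, Option 4 above Option 1 on 24.

Option 4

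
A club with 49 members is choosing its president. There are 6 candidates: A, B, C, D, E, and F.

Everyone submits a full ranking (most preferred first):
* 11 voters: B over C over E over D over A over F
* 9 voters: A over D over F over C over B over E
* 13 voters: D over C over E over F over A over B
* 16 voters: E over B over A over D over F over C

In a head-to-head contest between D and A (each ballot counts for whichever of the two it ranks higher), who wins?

A

D is ranked above A on 24 ballots; A above D on 25.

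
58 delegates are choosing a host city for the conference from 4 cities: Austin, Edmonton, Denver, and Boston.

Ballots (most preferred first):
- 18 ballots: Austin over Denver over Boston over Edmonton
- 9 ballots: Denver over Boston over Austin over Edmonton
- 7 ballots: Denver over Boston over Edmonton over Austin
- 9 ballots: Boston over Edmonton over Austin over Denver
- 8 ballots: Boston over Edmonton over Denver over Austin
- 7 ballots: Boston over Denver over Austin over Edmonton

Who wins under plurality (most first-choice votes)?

First-place votes: Austin 18, Edmonton 0, Denver 16, Boston 24.

Boston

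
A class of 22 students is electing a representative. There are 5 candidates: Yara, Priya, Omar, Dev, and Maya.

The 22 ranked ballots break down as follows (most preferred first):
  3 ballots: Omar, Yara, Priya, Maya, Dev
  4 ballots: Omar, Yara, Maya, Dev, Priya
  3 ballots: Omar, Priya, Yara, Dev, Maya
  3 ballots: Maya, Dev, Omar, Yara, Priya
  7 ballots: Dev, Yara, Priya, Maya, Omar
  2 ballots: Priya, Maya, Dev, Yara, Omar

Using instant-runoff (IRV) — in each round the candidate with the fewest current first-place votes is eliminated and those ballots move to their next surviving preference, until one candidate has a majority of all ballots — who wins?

Dev

Round 1: Yara 0, Priya 2, Omar 10, Dev 7, Maya 3. Yara eliminated.
Round 2: Priya 2, Omar 10, Dev 7, Maya 3. Priya eliminated.
Round 3: Omar 10, Dev 7, Maya 5. Maya eliminated.
Round 4: Omar 10, Dev 12. Dev has a majority (≥12).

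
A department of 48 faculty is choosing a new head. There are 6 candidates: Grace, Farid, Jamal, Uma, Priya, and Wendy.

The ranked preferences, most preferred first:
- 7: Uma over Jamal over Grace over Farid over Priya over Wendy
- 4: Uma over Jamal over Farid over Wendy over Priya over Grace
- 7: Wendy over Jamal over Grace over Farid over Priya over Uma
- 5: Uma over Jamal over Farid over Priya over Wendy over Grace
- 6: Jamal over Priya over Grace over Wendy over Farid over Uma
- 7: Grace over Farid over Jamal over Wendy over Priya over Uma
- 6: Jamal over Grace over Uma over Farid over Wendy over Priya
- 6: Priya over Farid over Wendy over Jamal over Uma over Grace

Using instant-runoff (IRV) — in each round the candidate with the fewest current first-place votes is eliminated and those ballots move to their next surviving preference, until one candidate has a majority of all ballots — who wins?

Round 1: Grace 7, Farid 0, Jamal 12, Uma 16, Priya 6, Wendy 7. Farid eliminated.
Round 2: Grace 7, Jamal 12, Uma 16, Priya 6, Wendy 7. Priya eliminated.
Round 3: Grace 7, Jamal 12, Uma 16, Wendy 13. Grace eliminated.
Round 4: Jamal 19, Uma 16, Wendy 13. Wendy eliminated.
Round 5: Jamal 32, Uma 16. Jamal has a majority (≥25).

Jamal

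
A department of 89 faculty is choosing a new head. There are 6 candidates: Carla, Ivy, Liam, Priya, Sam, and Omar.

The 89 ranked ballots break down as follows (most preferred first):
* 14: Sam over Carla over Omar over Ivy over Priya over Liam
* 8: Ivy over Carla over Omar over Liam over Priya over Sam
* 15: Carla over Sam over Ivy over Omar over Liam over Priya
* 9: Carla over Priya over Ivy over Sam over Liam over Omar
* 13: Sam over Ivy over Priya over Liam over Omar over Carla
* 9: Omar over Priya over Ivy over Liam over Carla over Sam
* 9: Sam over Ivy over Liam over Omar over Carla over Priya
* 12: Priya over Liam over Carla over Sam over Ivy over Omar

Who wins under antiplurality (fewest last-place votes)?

Last-place votes: Carla 13, Ivy 0, Liam 14, Priya 24, Sam 17, Omar 21.

Ivy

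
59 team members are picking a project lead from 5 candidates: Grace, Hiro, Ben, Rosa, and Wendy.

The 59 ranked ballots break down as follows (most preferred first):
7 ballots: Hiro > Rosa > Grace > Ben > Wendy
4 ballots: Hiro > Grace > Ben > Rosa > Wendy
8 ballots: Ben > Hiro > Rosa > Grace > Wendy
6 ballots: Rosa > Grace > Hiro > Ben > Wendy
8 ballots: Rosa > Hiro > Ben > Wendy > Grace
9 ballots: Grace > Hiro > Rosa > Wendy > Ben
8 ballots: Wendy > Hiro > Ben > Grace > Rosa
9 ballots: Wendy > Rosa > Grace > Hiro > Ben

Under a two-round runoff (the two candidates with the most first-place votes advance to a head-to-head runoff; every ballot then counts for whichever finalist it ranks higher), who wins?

Rosa

Round 1 first-place votes: Grace 9, Hiro 11, Ben 8, Rosa 14, Wendy 17. Wendy and Rosa advance.
Runoff: Wendy is ranked above Rosa on 17 ballots, Rosa above Wendy on 42.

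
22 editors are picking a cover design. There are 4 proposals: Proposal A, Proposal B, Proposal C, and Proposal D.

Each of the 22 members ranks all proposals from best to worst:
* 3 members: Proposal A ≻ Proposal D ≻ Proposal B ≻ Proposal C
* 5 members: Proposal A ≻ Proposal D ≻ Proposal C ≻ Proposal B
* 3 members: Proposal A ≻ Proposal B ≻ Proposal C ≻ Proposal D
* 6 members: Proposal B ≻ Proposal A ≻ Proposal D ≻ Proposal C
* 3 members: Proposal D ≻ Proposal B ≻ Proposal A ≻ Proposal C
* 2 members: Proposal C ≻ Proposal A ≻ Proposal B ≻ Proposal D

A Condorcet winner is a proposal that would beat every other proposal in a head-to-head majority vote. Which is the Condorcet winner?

Proposal A

Proposal A vs Proposal B: 13–9
Proposal A vs Proposal C: 20–2
Proposal A vs Proposal D: 19–3
Proposal A beats every other proposal.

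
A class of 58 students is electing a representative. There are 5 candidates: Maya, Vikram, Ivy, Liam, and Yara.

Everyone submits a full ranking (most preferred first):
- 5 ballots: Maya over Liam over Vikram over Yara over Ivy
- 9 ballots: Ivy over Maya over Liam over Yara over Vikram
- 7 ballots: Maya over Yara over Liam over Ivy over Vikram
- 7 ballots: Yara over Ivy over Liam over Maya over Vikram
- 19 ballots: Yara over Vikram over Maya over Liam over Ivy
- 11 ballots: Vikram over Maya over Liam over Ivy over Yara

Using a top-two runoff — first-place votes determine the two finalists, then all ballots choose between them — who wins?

Round 1 first-place votes: Maya 12, Vikram 11, Ivy 9, Liam 0, Yara 26. Yara and Maya advance.
Runoff: Yara is ranked above Maya on 26 ballots, Maya above Yara on 32.

Maya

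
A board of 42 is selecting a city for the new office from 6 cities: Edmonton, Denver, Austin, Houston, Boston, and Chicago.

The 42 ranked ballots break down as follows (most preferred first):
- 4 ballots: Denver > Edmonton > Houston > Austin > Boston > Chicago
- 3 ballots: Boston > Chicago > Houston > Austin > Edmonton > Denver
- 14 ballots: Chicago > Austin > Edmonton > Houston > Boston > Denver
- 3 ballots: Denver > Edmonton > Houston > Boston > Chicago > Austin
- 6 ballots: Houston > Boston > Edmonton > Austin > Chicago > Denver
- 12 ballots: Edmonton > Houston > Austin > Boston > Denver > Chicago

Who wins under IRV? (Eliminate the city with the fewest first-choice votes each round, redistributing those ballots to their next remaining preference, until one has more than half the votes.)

Edmonton

Round 1: Edmonton 12, Denver 7, Austin 0, Houston 6, Boston 3, Chicago 14. Austin eliminated.
Round 2: Edmonton 12, Denver 7, Houston 6, Boston 3, Chicago 14. Boston eliminated.
Round 3: Edmonton 12, Denver 7, Houston 6, Chicago 17. Houston eliminated.
Round 4: Edmonton 18, Denver 7, Chicago 17. Denver eliminated.
Round 5: Edmonton 25, Chicago 17. Edmonton has a majority (≥22).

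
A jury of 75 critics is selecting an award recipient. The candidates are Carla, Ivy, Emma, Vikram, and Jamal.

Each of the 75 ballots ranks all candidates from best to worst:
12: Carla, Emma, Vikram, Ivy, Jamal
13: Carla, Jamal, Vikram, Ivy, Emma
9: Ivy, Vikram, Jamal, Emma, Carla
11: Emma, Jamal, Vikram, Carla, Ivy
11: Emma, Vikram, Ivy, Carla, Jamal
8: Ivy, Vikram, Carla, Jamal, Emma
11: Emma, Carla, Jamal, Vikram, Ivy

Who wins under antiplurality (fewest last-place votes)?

Last-place votes: Carla 9, Ivy 22, Emma 21, Vikram 0, Jamal 23.

Vikram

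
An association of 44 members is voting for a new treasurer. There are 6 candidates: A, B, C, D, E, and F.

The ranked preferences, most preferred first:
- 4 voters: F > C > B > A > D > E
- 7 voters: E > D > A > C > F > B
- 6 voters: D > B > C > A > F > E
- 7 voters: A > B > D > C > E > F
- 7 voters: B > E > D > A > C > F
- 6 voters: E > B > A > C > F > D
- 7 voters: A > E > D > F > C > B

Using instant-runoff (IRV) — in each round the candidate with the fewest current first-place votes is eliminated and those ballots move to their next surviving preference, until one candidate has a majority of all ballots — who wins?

B

Round 1: A 14, B 7, C 0, D 6, E 13, F 4. C eliminated.
Round 2: A 14, B 7, D 6, E 13, F 4. F eliminated.
Round 3: A 14, B 11, D 6, E 13. D eliminated.
Round 4: A 14, B 17, E 13. E eliminated.
Round 5: A 21, B 23. B has a majority (≥23).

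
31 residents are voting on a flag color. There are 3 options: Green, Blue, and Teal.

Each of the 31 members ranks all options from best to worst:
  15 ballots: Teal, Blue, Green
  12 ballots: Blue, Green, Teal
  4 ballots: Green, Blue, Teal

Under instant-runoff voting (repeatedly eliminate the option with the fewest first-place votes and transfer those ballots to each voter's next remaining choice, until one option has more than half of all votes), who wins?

Blue

Round 1: Green 4, Blue 12, Teal 15. Green eliminated.
Round 2: Blue 16, Teal 15. Blue has a majority (≥16).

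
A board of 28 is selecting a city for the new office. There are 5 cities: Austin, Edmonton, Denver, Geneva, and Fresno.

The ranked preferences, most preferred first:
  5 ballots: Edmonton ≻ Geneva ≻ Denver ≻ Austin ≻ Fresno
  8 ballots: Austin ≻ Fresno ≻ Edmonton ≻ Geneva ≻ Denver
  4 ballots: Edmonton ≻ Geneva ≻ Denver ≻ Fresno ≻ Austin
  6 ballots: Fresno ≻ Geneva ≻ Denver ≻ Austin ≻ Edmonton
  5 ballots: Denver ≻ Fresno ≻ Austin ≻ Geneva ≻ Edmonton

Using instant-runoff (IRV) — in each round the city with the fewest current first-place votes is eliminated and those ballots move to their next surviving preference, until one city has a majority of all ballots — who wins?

Round 1: Austin 8, Edmonton 9, Denver 5, Geneva 0, Fresno 6. Geneva eliminated.
Round 2: Austin 8, Edmonton 9, Denver 5, Fresno 6. Denver eliminated.
Round 3: Austin 8, Edmonton 9, Fresno 11. Austin eliminated.
Round 4: Edmonton 9, Fresno 19. Fresno has a majority (≥15).

Fresno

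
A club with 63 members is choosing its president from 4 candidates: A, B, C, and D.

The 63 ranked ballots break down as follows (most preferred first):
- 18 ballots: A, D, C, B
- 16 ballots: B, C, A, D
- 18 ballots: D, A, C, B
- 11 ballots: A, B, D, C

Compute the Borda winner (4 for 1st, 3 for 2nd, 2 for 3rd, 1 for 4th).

A: 18×4 + 16×2 + 18×3 + 11×4 = 202
B: 18×1 + 16×4 + 18×1 + 11×3 = 133
C: 18×2 + 16×3 + 18×2 + 11×1 = 131
D: 18×3 + 16×1 + 18×4 + 11×2 = 164

A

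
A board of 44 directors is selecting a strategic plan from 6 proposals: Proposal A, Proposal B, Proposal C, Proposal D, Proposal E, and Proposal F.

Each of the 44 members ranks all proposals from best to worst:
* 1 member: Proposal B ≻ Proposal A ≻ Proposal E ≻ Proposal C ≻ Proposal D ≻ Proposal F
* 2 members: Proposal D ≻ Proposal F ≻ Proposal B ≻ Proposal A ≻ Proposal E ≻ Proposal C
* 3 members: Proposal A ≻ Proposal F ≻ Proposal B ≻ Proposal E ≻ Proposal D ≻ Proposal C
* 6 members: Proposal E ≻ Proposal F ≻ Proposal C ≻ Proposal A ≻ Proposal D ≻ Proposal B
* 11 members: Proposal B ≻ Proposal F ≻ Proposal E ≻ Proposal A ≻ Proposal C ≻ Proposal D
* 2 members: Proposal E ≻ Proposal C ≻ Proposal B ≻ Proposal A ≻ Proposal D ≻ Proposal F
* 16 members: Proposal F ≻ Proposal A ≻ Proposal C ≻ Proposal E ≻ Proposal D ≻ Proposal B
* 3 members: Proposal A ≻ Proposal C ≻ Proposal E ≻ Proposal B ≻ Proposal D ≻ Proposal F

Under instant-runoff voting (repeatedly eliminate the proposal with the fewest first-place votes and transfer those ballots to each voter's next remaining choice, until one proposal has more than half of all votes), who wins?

Round 1: Proposal A 6, Proposal B 12, Proposal C 0, Proposal D 2, Proposal E 8, Proposal F 16. Proposal C eliminated.
Round 2: Proposal A 6, Proposal B 12, Proposal D 2, Proposal E 8, Proposal F 16. Proposal D eliminated.
Round 3: Proposal A 6, Proposal B 12, Proposal E 8, Proposal F 18. Proposal A eliminated.
Round 4: Proposal B 12, Proposal E 11, Proposal F 21. Proposal E eliminated.
Round 5: Proposal B 17, Proposal F 27. Proposal F has a majority (≥23).

Proposal F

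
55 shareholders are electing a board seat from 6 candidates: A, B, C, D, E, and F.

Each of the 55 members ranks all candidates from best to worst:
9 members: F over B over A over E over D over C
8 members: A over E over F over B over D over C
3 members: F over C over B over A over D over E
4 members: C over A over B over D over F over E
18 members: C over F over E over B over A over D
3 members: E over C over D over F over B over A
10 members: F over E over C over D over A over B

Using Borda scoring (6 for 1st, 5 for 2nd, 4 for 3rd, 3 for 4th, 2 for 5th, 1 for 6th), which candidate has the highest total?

A: 9×4 + 8×6 + 3×3 + 4×5 + 18×2 + 3×1 + 10×2 = 172
B: 9×5 + 8×3 + 3×4 + 4×4 + 18×3 + 3×2 + 10×1 = 167
C: 9×1 + 8×1 + 3×5 + 4×6 + 18×6 + 3×5 + 10×4 = 219
D: 9×2 + 8×2 + 3×2 + 4×3 + 18×1 + 3×4 + 10×3 = 112
E: 9×3 + 8×5 + 3×1 + 4×1 + 18×4 + 3×6 + 10×5 = 214
F: 9×6 + 8×4 + 3×6 + 4×2 + 18×5 + 3×3 + 10×6 = 271

F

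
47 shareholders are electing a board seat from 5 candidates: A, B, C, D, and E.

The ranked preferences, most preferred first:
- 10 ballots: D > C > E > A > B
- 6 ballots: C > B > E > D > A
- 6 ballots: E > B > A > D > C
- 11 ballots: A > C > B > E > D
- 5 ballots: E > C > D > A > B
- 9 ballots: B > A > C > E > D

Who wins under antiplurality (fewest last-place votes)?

Last-place votes: A 6, B 15, C 6, D 20, E 0.

E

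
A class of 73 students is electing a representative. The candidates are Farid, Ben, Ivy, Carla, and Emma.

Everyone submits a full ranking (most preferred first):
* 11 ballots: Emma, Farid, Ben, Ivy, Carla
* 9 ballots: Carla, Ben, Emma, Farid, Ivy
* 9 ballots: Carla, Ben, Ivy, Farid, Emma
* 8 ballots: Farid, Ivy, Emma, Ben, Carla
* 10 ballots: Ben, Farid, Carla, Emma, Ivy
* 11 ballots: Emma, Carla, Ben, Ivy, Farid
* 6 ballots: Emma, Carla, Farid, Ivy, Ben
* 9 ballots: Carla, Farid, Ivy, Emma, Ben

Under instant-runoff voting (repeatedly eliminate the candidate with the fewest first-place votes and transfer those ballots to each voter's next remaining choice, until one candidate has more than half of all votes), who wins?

Carla

Round 1: Farid 8, Ben 10, Ivy 0, Carla 27, Emma 28. Ivy eliminated.
Round 2: Farid 8, Ben 10, Carla 27, Emma 28. Farid eliminated.
Round 3: Ben 10, Carla 27, Emma 36. Ben eliminated.
Round 4: Carla 37, Emma 36. Carla has a majority (≥37).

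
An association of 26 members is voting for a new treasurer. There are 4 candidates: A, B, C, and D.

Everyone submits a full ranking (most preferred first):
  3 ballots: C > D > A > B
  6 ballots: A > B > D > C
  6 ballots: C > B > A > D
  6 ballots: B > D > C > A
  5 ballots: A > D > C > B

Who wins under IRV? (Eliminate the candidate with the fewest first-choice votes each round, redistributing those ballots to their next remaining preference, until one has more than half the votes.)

Round 1: A 11, B 6, C 9, D 0. D eliminated.
Round 2: A 11, B 6, C 9. B eliminated.
Round 3: A 11, C 15. C has a majority (≥14).

C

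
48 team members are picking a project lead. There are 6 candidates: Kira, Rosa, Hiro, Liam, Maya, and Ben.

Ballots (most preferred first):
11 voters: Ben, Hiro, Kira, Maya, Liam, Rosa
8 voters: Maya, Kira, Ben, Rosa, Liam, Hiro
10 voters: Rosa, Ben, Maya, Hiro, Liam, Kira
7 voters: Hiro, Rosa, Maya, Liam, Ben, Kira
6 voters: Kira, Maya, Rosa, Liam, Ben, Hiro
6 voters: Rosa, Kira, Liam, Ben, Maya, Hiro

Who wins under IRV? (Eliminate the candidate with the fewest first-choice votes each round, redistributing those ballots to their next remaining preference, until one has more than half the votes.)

Round 1: Kira 6, Rosa 16, Hiro 7, Liam 0, Maya 8, Ben 11. Liam eliminated.
Round 2: Kira 6, Rosa 16, Hiro 7, Maya 8, Ben 11. Kira eliminated.
Round 3: Rosa 16, Hiro 7, Maya 14, Ben 11. Hiro eliminated.
Round 4: Rosa 23, Maya 14, Ben 11. Ben eliminated.
Round 5: Rosa 23, Maya 25. Maya has a majority (≥25).

Maya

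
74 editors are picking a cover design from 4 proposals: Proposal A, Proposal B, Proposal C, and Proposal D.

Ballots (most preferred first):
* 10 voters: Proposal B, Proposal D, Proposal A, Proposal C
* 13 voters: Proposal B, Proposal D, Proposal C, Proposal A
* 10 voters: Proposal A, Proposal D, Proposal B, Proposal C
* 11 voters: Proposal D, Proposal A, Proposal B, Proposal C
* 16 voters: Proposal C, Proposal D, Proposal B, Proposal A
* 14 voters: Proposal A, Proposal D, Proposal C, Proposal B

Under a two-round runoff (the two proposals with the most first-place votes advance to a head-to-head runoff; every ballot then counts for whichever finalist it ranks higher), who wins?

Proposal B

Round 1 first-place votes: Proposal A 24, Proposal B 23, Proposal C 16, Proposal D 11. Proposal A and Proposal B advance.
Runoff: Proposal A is ranked above Proposal B on 35 ballots, Proposal B above Proposal A on 39.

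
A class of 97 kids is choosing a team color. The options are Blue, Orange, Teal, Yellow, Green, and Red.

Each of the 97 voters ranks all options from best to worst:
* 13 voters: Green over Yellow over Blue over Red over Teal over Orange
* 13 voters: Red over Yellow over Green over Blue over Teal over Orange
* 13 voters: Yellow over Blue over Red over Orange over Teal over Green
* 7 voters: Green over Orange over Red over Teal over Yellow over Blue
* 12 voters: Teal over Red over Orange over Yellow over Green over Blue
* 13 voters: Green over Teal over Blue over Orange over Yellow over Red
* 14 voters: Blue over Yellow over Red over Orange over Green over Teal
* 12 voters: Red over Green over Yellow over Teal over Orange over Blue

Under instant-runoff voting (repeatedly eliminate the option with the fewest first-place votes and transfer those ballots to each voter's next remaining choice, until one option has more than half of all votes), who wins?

Round 1: Blue 14, Orange 0, Teal 12, Yellow 13, Green 33, Red 25. Orange eliminated.
Round 2: Blue 14, Teal 12, Yellow 13, Green 33, Red 25. Teal eliminated.
Round 3: Blue 14, Yellow 13, Green 33, Red 37. Yellow eliminated.
Round 4: Blue 27, Green 33, Red 37. Blue eliminated.
Round 5: Green 33, Red 64. Red has a majority (≥49).

Red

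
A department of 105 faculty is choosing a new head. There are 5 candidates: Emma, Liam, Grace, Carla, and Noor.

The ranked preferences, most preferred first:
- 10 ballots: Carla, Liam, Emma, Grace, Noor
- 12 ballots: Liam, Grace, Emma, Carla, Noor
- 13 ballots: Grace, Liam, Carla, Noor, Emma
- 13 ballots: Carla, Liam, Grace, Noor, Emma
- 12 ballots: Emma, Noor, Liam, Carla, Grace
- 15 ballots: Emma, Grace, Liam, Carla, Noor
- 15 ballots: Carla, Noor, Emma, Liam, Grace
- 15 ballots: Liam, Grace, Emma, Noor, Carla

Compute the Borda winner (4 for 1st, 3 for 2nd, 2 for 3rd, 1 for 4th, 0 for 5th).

Emma: 10×2 + 12×2 + 13×0 + 13×0 + 12×4 + 15×4 + 15×2 + 15×2 = 212
Liam: 10×3 + 12×4 + 13×3 + 13×3 + 12×2 + 15×2 + 15×1 + 15×4 = 285
Grace: 10×1 + 12×3 + 13×4 + 13×2 + 12×0 + 15×3 + 15×0 + 15×3 = 214
Carla: 10×4 + 12×1 + 13×2 + 13×4 + 12×1 + 15×1 + 15×4 + 15×0 = 217
Noor: 10×0 + 12×0 + 13×1 + 13×1 + 12×3 + 15×0 + 15×3 + 15×1 = 122

Liam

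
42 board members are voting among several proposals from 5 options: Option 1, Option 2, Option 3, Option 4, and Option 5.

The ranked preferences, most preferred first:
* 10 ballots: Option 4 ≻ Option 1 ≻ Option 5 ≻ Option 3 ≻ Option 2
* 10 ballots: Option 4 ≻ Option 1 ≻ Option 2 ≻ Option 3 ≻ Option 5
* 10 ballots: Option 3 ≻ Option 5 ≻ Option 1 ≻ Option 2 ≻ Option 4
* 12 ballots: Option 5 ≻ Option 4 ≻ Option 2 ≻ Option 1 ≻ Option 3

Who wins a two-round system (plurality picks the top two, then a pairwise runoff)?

Round 1 first-place votes: Option 1 0, Option 2 0, Option 3 10, Option 4 20, Option 5 12. Option 4 and Option 5 advance.
Runoff: Option 4 is ranked above Option 5 on 20 ballots, Option 5 above Option 4 on 22.

Option 5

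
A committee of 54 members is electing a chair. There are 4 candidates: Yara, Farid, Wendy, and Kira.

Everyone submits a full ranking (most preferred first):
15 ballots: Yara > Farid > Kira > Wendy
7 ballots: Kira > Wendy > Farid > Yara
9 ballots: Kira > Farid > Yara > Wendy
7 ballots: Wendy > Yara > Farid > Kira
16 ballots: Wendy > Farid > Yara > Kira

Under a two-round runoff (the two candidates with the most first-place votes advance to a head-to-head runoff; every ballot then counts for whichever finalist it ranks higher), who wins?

Round 1 first-place votes: Yara 15, Farid 0, Wendy 23, Kira 16. Wendy and Kira advance.
Runoff: Wendy is ranked above Kira on 23 ballots, Kira above Wendy on 31.

Kira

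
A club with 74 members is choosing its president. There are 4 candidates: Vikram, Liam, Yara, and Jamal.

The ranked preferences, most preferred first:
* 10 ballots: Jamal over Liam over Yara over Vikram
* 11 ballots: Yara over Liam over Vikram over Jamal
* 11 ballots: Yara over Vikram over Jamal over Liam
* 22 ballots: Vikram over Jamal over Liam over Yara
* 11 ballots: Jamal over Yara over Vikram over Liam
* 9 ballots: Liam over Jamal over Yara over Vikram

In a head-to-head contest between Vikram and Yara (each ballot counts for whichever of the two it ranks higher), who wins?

Yara

Vikram is ranked above Yara on 22 ballots; Yara above Vikram on 52.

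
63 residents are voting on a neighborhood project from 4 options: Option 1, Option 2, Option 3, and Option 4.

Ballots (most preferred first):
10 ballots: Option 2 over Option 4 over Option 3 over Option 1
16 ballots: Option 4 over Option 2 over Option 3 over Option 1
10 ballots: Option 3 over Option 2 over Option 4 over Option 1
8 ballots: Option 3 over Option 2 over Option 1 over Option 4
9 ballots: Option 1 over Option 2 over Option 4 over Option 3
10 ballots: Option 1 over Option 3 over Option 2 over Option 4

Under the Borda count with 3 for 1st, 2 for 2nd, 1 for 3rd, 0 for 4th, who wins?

Option 1: 10×0 + 16×0 + 10×0 + 8×1 + 9×3 + 10×3 = 65
Option 2: 10×3 + 16×2 + 10×2 + 8×2 + 9×2 + 10×1 = 126
Option 3: 10×1 + 16×1 + 10×3 + 8×3 + 9×0 + 10×2 = 100
Option 4: 10×2 + 16×3 + 10×1 + 8×0 + 9×1 + 10×0 = 87

Option 2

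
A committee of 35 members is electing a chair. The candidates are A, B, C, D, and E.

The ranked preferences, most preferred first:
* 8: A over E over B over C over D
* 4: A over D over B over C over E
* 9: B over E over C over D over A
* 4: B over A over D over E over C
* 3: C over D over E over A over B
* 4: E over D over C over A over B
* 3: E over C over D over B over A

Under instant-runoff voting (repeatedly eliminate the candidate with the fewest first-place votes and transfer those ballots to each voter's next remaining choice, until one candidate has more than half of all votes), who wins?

Round 1: A 12, B 13, C 3, D 0, E 7. D eliminated.
Round 2: A 12, B 13, C 3, E 7. C eliminated.
Round 3: A 12, B 13, E 10. E eliminated.
Round 4: A 19, B 16. A has a majority (≥18).

A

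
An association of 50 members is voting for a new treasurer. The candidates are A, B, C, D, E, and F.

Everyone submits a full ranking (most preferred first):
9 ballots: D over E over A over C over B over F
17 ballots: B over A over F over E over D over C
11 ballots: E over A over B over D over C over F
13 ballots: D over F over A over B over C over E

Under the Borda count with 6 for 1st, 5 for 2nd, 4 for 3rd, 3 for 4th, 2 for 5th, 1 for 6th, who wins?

A: 9×4 + 17×5 + 11×5 + 13×4 = 228
B: 9×2 + 17×6 + 11×4 + 13×3 = 203
C: 9×3 + 17×1 + 11×2 + 13×2 = 92
D: 9×6 + 17×2 + 11×3 + 13×6 = 199
E: 9×5 + 17×3 + 11×6 + 13×1 = 175
F: 9×1 + 17×4 + 11×1 + 13×5 = 153

A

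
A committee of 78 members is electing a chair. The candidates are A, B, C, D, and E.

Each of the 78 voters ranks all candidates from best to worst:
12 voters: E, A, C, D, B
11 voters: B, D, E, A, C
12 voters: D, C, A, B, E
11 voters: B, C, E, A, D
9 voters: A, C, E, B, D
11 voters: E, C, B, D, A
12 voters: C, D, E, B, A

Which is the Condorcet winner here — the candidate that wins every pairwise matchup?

C

C vs A: 46–32
C vs B: 56–22
C vs D: 55–23
C vs E: 44–34
C beats every other candidate.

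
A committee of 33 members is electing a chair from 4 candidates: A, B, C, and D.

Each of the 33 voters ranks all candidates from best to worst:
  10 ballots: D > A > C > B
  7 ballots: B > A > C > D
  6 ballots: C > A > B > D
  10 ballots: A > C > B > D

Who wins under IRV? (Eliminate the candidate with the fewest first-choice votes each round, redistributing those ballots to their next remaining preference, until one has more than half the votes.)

Round 1: A 10, B 7, C 6, D 10. C eliminated.
Round 2: A 16, B 7, D 10. B eliminated.
Round 3: A 23, D 10. A has a majority (≥17).

A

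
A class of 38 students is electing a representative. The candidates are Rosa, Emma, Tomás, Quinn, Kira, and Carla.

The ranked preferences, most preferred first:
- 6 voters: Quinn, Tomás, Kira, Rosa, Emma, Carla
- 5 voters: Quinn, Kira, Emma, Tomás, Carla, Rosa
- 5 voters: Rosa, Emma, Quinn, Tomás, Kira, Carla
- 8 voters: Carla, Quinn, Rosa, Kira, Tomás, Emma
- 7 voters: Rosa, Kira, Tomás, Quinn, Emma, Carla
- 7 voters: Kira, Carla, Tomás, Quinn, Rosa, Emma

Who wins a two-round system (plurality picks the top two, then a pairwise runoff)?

Quinn

Round 1 first-place votes: Rosa 12, Emma 0, Tomás 0, Quinn 11, Kira 7, Carla 8. Rosa and Quinn advance.
Runoff: Rosa is ranked above Quinn on 12 ballots, Quinn above Rosa on 26.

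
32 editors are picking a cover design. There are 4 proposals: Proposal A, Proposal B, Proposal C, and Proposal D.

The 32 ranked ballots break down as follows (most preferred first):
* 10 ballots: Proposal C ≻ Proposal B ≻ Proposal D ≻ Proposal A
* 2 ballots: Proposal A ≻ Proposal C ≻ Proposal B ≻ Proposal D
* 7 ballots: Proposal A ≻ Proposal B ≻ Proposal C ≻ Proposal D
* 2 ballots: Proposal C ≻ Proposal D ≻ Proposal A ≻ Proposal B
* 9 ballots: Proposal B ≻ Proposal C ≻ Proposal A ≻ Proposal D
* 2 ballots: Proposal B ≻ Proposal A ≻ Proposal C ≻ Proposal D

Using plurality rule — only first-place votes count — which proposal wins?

First-place votes: Proposal A 9, Proposal B 11, Proposal C 12, Proposal D 0.

Proposal C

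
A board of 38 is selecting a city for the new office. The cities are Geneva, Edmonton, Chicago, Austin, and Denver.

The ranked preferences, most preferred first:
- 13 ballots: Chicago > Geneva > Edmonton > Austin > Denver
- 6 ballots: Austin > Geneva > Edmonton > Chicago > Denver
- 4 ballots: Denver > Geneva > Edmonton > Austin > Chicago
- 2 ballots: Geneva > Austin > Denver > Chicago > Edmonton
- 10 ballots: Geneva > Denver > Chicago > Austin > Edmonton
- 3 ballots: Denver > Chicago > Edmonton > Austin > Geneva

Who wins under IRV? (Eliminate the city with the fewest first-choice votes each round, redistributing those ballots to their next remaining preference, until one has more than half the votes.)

Round 1: Geneva 12, Edmonton 0, Chicago 13, Austin 6, Denver 7. Edmonton eliminated.
Round 2: Geneva 12, Chicago 13, Austin 6, Denver 7. Austin eliminated.
Round 3: Geneva 18, Chicago 13, Denver 7. Denver eliminated.
Round 4: Geneva 22, Chicago 16. Geneva has a majority (≥20).

Geneva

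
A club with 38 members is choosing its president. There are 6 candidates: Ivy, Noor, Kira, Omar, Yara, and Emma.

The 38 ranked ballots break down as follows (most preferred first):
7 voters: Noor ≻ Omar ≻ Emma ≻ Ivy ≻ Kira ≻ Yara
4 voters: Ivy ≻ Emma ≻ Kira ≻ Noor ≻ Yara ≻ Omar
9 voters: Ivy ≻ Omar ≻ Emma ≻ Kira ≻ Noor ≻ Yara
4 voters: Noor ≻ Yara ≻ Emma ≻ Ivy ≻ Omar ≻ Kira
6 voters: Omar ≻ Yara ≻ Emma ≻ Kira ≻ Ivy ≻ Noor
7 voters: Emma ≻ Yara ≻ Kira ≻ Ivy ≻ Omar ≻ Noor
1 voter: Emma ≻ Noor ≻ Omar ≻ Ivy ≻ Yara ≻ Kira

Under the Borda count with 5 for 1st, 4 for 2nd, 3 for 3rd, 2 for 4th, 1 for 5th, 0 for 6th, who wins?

Emma

Ivy: 7×2 + 4×5 + 9×5 + 4×2 + 6×1 + 7×2 + 1×2 = 109
Noor: 7×5 + 4×2 + 9×1 + 4×5 + 6×0 + 7×0 + 1×4 = 76
Kira: 7×1 + 4×3 + 9×2 + 4×0 + 6×2 + 7×3 + 1×0 = 70
Omar: 7×4 + 4×0 + 9×4 + 4×1 + 6×5 + 7×1 + 1×3 = 108
Yara: 7×0 + 4×1 + 9×0 + 4×4 + 6×4 + 7×4 + 1×1 = 73
Emma: 7×3 + 4×4 + 9×3 + 4×3 + 6×3 + 7×5 + 1×5 = 134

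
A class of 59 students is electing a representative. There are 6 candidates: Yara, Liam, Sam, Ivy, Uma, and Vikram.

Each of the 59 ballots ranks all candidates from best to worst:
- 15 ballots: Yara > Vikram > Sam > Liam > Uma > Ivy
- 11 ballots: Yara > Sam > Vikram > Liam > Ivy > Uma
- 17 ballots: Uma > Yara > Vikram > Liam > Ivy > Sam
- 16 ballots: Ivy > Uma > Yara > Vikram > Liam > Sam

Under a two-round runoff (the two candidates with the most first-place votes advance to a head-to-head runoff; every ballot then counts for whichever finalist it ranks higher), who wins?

Round 1 first-place votes: Yara 26, Liam 0, Sam 0, Ivy 16, Uma 17, Vikram 0. Yara and Uma advance.
Runoff: Yara is ranked above Uma on 26 ballots, Uma above Yara on 33.

Uma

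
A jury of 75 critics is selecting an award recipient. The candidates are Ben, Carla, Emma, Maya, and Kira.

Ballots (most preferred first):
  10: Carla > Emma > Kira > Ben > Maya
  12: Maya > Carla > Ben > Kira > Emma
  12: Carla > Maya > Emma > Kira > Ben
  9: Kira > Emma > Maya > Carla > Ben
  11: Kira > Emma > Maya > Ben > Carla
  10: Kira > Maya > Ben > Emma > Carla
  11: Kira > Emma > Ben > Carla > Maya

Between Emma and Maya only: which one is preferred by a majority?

Emma is ranked above Maya on 41 ballots; Maya above Emma on 34.

Emma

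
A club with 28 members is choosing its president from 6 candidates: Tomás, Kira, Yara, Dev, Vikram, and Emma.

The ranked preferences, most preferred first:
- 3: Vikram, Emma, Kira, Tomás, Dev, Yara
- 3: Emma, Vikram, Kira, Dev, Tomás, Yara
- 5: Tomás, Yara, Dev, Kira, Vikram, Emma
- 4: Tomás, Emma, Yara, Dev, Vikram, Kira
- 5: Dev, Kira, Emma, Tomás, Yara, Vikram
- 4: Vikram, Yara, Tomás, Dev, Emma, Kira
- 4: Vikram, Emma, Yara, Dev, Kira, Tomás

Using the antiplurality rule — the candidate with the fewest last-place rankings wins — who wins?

Last-place votes: Tomás 4, Kira 8, Yara 6, Dev 0, Vikram 5, Emma 5.

Dev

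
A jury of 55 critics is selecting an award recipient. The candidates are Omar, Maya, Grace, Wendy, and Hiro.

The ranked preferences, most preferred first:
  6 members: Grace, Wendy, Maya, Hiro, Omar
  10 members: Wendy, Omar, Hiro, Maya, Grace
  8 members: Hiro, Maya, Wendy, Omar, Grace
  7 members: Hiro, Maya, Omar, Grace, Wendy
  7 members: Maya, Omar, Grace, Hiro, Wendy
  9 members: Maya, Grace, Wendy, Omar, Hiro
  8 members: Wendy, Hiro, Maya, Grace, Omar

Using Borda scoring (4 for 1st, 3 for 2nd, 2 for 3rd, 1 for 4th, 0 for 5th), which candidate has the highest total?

Omar: 6×0 + 10×3 + 8×1 + 7×2 + 7×3 + 9×1 + 8×0 = 82
Maya: 6×2 + 10×1 + 8×3 + 7×3 + 7×4 + 9×4 + 8×2 = 147
Grace: 6×4 + 10×0 + 8×0 + 7×1 + 7×2 + 9×3 + 8×1 = 80
Wendy: 6×3 + 10×4 + 8×2 + 7×0 + 7×0 + 9×2 + 8×4 = 124
Hiro: 6×1 + 10×2 + 8×4 + 7×4 + 7×1 + 9×0 + 8×3 = 117

Maya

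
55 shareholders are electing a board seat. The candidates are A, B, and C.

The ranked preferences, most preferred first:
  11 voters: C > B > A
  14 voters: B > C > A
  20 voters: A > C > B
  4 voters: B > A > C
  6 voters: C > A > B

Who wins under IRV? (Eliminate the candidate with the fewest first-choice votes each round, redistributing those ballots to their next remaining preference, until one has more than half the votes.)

Round 1: A 20, B 18, C 17. C eliminated.
Round 2: A 26, B 29. B has a majority (≥28).

B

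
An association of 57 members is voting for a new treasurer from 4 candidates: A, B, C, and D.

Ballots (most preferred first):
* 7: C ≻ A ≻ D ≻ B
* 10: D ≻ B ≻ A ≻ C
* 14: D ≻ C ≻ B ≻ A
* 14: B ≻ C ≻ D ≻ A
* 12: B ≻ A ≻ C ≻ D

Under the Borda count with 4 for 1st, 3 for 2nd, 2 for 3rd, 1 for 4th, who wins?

A: 7×3 + 10×2 + 14×1 + 14×1 + 12×3 = 105
B: 7×1 + 10×3 + 14×2 + 14×4 + 12×4 = 169
C: 7×4 + 10×1 + 14×3 + 14×3 + 12×2 = 146
D: 7×2 + 10×4 + 14×4 + 14×2 + 12×1 = 150

B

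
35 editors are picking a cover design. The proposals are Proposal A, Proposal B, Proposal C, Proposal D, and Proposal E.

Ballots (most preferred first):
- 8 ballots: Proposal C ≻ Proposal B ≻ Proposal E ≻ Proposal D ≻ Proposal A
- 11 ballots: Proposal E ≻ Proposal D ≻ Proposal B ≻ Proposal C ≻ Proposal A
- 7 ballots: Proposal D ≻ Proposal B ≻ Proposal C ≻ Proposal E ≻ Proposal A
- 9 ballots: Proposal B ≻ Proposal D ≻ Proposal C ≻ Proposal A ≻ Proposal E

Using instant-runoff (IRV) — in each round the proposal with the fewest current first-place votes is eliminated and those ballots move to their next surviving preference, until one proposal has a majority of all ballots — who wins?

Proposal B

Round 1: Proposal A 0, Proposal B 9, Proposal C 8, Proposal D 7, Proposal E 11. Proposal A eliminated.
Round 2: Proposal B 9, Proposal C 8, Proposal D 7, Proposal E 11. Proposal D eliminated.
Round 3: Proposal B 16, Proposal C 8, Proposal E 11. Proposal C eliminated.
Round 4: Proposal B 24, Proposal E 11. Proposal B has a majority (≥18).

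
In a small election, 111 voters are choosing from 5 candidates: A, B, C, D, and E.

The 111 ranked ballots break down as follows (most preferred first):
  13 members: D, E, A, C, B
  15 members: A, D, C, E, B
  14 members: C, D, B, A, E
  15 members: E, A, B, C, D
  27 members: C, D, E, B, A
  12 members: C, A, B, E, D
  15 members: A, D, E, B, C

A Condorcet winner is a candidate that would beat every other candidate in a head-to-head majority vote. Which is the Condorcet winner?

A vs B: 70–41
A vs C: 58–53
A vs D: 57–54
A vs E: 56–55
A beats every other candidate.

A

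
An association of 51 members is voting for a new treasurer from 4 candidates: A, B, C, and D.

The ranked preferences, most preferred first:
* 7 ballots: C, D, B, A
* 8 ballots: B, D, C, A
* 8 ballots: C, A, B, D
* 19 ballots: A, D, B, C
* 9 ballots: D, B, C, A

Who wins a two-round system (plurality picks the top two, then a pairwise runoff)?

Round 1 first-place votes: A 19, B 8, C 15, D 9. A and C advance.
Runoff: A is ranked above C on 19 ballots, C above A on 32.

C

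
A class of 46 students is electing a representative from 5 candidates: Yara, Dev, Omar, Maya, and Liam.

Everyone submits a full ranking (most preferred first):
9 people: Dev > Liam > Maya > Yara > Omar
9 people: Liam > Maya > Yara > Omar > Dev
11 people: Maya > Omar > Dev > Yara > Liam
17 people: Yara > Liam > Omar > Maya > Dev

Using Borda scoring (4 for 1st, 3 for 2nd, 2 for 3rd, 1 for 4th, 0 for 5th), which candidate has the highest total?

Yara: 9×1 + 9×2 + 11×1 + 17×4 = 106
Dev: 9×4 + 9×0 + 11×2 + 17×0 = 58
Omar: 9×0 + 9×1 + 11×3 + 17×2 = 76
Maya: 9×2 + 9×3 + 11×4 + 17×1 = 106
Liam: 9×3 + 9×4 + 11×0 + 17×3 = 114

Liam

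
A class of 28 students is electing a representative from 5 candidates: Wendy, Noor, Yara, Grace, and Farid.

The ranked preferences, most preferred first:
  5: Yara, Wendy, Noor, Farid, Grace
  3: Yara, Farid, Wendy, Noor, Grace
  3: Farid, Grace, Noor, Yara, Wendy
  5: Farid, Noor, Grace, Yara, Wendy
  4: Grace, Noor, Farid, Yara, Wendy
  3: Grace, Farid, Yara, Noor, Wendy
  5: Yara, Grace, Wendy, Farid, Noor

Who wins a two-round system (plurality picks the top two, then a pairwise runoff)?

Farid

Round 1 first-place votes: Wendy 0, Noor 0, Yara 13, Grace 7, Farid 8. Yara and Farid advance.
Runoff: Yara is ranked above Farid on 13 ballots, Farid above Yara on 15.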